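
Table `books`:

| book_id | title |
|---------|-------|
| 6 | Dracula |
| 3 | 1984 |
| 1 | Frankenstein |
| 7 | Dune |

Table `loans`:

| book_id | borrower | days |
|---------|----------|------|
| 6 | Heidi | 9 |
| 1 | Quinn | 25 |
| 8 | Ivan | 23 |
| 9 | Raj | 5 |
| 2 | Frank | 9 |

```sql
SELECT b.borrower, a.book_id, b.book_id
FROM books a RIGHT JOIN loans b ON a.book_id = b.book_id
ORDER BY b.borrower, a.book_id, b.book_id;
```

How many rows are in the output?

5

RIGHT JOIN keeps every row from `loans`; unmatched rows get NULL for `books`'s columns.
Matching on a.book_id = b.book_id.
- a row (book_id=6): matches 1 b row(s) → 1 output row(s).
- a row (book_id=3): no match.
- a row (book_id=1): matches 1 b row(s) → 1 output row(s).
- a row (book_id=7): no match.
- 3 b row(s) had no a match → kept, a columns NULL.
Total: 2 matched + 3 padded = 5 rows.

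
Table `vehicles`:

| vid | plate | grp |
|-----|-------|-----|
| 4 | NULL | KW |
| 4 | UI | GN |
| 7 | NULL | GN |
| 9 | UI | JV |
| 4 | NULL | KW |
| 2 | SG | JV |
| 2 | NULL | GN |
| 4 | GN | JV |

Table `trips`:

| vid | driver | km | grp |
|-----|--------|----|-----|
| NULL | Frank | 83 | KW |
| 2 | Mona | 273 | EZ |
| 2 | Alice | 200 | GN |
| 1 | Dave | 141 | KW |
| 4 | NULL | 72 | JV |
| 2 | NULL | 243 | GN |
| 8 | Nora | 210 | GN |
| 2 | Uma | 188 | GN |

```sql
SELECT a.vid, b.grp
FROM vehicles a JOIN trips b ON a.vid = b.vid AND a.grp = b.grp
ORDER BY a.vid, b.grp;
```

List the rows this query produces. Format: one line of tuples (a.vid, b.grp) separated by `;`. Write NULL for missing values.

INNER JOIN keeps only pairs where the ON condition holds.
Matching on a.vid = b.vid AND a.grp = b.grp. A NULL in a compared column never satisfies the condition.
- a (vid=4, grp=KW) has no partner → excluded.
- a (vid=4, grp=GN) has no partner → excluded.
- a (vid=7, grp=GN) has no partner → excluded.
- a (vid=9, grp=JV) has no partner → excluded.
- a (vid=4, grp=KW) has no partner → excluded.
- a (vid=2, grp=JV) has no partner → excluded.
- a (vid=2, grp=GN) pairs with 3 row(s) of b.
- a (vid=4, grp=JV) pairs with 1 row(s) of b.
After projecting and ordering:
a.vid | b.grp
2 | GN
2 | GN
2 | GN
4 | JV

(2, GN); (2, GN); (2, GN); (4, JV)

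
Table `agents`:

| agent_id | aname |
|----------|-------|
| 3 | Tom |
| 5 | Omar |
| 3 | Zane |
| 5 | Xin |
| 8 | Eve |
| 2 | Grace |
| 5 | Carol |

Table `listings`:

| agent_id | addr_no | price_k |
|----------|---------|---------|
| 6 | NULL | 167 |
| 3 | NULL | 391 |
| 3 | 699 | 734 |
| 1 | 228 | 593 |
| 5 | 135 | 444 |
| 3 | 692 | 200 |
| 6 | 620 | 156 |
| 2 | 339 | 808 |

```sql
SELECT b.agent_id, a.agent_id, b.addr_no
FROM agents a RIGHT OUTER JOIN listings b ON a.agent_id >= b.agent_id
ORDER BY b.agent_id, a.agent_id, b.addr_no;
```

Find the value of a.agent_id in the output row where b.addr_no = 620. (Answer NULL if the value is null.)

8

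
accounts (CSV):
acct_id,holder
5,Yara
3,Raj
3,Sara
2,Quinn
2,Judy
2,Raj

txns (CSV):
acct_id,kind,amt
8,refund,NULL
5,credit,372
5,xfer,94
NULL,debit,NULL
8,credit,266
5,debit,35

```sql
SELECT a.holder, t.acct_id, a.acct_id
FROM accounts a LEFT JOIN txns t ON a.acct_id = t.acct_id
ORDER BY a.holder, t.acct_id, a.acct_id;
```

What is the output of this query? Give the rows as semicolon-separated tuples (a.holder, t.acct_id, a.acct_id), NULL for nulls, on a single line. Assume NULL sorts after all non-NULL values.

(Judy, NULL, 2); (Quinn, NULL, 2); (Raj, NULL, 2); (Raj, NULL, 3); (Sara, NULL, 3); (Yara, 5, 5); (Yara, 5, 5); (Yara, 5, 5)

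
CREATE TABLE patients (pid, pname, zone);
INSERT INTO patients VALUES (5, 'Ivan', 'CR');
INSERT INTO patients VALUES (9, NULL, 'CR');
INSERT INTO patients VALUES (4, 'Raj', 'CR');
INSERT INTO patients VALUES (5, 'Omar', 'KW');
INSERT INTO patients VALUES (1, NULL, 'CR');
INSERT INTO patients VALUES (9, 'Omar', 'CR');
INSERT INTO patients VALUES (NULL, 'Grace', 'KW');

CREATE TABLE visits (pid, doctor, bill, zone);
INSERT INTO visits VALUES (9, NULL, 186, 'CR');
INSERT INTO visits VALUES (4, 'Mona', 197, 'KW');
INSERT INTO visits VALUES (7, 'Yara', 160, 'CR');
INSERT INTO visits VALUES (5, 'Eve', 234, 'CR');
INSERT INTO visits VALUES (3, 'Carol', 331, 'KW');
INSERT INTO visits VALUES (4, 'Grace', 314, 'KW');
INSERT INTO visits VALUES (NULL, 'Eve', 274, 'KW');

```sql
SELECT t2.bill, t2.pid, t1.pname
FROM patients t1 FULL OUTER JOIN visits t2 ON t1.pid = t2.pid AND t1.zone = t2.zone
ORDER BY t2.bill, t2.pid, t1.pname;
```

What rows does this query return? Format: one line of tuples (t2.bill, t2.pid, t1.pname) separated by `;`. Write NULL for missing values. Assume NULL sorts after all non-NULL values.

(160, 7, NULL); (186, 9, Omar); (186, 9, NULL); (197, 4, NULL); (234, 5, Ivan); (274, NULL, NULL); (314, 4, NULL); (331, 3, NULL); (NULL, NULL, Grace); (NULL, NULL, Omar); (NULL, NULL, Raj); (NULL, NULL, NULL)

FULL OUTER JOIN keeps every row from both sides; unmatched rows get NULL for the other side's columns.
Matching on t1.pid = t2.pid AND t1.zone = t2.zone. A NULL in a compared column never satisfies the condition.
- pid=5, zone=CR: 1 matching t2 row(s), so 1 row(s) emitted.
- pid=9, zone=CR: 1 matching t2 row(s), so 1 row(s) emitted.
- pid=4, zone=CR: no t2 row matches, row kept with t2 columns NULL.
- pid=5, zone=KW: no t2 row matches, row kept with t2 columns NULL.
- pid=1, zone=CR: no t2 row matches, row kept with t2 columns NULL.
- pid=9, zone=CR: 1 matching t2 row(s), so 1 row(s) emitted.
- pid=NULL, zone=KW: no t2 row matches, row kept with t2 columns NULL.
- plus 5 unmatched t2 row(s), each kept with NULL t1 columns.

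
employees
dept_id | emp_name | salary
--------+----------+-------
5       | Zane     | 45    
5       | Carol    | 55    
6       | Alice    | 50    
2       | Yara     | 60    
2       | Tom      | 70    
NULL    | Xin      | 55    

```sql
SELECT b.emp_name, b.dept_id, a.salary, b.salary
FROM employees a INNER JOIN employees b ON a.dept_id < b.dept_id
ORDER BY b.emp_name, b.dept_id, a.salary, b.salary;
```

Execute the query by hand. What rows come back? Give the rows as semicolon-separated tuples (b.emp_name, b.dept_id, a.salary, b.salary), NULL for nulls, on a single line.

(Alice, 6, 45, 50); (Alice, 6, 55, 50); (Alice, 6, 60, 50); (Alice, 6, 70, 50); (Carol, 5, 60, 55); (Carol, 5, 70, 55); (Zane, 5, 60, 45); (Zane, 5, 70, 45)

INNER JOIN keeps only pairs where the ON condition holds.
Matching on a.dept_id < b.dept_id. A NULL in a compared column never satisfies the condition.
Matched pairs: 8.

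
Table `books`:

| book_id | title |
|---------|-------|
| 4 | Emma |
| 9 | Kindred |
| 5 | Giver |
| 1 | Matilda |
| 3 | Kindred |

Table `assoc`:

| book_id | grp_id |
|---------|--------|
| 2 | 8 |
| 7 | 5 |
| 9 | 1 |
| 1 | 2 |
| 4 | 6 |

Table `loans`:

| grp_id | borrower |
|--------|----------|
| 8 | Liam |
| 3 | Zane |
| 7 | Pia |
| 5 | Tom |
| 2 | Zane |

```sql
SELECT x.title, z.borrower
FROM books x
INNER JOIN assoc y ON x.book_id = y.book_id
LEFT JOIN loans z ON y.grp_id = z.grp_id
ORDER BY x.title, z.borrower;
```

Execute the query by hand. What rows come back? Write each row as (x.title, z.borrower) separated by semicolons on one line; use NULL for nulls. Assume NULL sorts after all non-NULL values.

Evaluate left to right. First `books x INNER JOIN assoc y` on book_id: 3 row(s).
Then LEFT JOIN `loans z` on grp_id: each of those 3 rows is kept; rows whose y.grp_id has no match in z get NULL for z's columns.

(Emma, NULL); (Kindred, NULL); (Matilda, Zane)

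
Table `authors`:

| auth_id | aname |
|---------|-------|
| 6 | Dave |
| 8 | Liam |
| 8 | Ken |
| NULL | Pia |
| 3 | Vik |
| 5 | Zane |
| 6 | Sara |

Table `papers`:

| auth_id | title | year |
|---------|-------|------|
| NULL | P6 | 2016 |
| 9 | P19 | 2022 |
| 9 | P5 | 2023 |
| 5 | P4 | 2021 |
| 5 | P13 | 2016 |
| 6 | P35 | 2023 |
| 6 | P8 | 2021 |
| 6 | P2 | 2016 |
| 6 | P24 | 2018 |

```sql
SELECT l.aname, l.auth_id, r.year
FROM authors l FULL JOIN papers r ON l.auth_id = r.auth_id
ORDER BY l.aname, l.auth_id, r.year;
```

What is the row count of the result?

FULL OUTER JOIN keeps every row from both sides; unmatched rows get NULL for the other side's columns.
Matching on l.auth_id = r.auth_id. A NULL in a compared column never satisfies the condition.
- auth_id=6: 4 matching r row(s), so 4 row(s) emitted.
- auth_id=8: no r row matches, row kept with r columns NULL.
- auth_id=8: no r row matches, row kept with r columns NULL.
- auth_id=NULL: no r row matches, row kept with r columns NULL.
- auth_id=3: no r row matches, row kept with r columns NULL.
- auth_id=5: 2 matching r row(s), so 2 row(s) emitted.
- auth_id=6: 4 matching r row(s), so 4 row(s) emitted.
- 3 row(s) from r found no l partner → padded with NULL.
Total: 10 matched + 7 padded = 17 rows.

17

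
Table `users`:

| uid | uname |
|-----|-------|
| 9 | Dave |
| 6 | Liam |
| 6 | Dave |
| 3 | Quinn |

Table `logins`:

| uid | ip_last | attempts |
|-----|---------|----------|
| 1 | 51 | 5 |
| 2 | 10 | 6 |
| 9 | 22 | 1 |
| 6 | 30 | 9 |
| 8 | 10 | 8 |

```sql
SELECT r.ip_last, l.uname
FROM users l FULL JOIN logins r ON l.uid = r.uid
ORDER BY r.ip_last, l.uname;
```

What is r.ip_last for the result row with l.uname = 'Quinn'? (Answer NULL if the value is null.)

FULL OUTER JOIN keeps every row from both sides; unmatched rows get NULL for the other side's columns.
Matching on l.uid = r.uid.
- l row (uid=9): matches 1 r row(s) → 1 output row(s).
- l row (uid=6): matches 1 r row(s) → 1 output row(s).
- l row (uid=6): matches 1 r row(s) → 1 output row(s).
- l row (uid=3): no match → kept, r columns NULL.
- plus 3 unmatched r row(s), each kept with NULL l columns.

NULL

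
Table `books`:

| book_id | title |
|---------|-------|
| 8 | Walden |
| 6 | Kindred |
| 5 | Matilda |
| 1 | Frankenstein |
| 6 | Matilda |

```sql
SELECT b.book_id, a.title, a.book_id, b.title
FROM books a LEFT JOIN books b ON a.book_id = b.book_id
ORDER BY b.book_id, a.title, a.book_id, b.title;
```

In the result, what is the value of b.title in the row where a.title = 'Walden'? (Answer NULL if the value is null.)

Walden

LEFT JOIN keeps every row from `books a`; unmatched rows get NULL for `books b`'s columns.
Matching on a.book_id = b.book_id.
- a row (book_id=8): matches 1 b row(s) → 1 output row(s).
- a row (book_id=6): matches 2 b row(s) → 2 output row(s).
- a row (book_id=5): matches 1 b row(s) → 1 output row(s).
- a row (book_id=1): matches 1 b row(s) → 1 output row(s).
- a row (book_id=6): matches 2 b row(s) → 2 output row(s).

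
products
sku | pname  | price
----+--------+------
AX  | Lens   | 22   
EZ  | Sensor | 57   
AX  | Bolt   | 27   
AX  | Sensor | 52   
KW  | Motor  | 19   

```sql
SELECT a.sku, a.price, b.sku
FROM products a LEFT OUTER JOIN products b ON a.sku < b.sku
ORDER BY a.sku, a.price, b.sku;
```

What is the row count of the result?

8

LEFT JOIN keeps every row from `products a`; unmatched rows get NULL for `products b`'s columns.
Matching on a.sku < b.sku.
- a row (sku=AX): matches 2 b row(s) → 2 output row(s).
- a row (sku=EZ): matches 1 b row(s) → 1 output row(s).
- a row (sku=AX): matches 2 b row(s) → 2 output row(s).
- a row (sku=AX): matches 2 b row(s) → 2 output row(s).
- a row (sku=KW): no match → kept, b columns NULL.
Total: 7 matched + 1 padded = 8 rows.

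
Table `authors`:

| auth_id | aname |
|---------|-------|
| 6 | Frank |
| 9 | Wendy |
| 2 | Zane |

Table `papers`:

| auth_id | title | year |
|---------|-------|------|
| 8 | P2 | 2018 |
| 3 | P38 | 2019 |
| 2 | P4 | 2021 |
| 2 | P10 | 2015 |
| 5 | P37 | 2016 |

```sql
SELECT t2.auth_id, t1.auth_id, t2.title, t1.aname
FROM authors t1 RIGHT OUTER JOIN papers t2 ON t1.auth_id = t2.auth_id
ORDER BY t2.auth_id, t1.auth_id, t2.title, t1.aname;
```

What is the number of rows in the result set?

5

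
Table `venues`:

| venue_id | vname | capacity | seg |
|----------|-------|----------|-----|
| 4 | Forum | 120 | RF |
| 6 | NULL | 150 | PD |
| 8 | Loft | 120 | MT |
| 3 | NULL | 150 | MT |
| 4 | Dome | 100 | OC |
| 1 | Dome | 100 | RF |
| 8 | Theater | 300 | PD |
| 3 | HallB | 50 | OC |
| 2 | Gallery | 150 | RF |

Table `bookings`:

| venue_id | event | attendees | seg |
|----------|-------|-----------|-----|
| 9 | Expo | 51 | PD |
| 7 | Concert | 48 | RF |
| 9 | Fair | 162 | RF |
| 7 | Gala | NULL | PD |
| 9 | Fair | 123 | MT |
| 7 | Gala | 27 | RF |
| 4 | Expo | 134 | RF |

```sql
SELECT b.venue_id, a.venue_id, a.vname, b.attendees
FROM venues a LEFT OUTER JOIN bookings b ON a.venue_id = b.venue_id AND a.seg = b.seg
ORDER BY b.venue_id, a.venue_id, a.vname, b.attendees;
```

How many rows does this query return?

9

LEFT JOIN keeps every row from `venues`; unmatched rows get NULL for `bookings`'s columns.
Matching on a.venue_id = b.venue_id AND a.seg = b.seg.
Matched pairs: 1; unmatched a rows kept: 8.
Total: 1 matched + 8 padded = 9 rows.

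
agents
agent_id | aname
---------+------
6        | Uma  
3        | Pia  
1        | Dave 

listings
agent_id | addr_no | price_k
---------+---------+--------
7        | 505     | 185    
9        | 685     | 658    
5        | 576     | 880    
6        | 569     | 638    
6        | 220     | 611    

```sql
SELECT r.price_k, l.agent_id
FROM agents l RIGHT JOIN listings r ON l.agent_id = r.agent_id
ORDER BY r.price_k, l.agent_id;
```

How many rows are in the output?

5

RIGHT JOIN keeps every row from `listings`; unmatched rows get NULL for `agents`'s columns.
Matching on l.agent_id = r.agent_id.
- agent_id=6: 2 matching r row(s), so 2 row(s) emitted.
- agent_id=3: no matching r row.
- agent_id=1: no matching r row.
- 3 row(s) from r found no l partner → padded with NULL.
Total: 2 matched + 3 padded = 5 rows.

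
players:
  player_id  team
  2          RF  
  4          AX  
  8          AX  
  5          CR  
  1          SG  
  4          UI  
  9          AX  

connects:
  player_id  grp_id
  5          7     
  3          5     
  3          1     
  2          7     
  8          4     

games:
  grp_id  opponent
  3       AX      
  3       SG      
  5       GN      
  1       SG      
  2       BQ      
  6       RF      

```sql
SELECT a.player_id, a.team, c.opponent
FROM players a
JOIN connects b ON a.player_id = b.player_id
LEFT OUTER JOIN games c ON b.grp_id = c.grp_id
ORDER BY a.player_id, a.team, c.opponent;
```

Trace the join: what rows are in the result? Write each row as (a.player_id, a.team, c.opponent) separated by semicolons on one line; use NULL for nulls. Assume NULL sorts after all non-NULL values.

(2, RF, NULL); (5, CR, NULL); (8, AX, NULL)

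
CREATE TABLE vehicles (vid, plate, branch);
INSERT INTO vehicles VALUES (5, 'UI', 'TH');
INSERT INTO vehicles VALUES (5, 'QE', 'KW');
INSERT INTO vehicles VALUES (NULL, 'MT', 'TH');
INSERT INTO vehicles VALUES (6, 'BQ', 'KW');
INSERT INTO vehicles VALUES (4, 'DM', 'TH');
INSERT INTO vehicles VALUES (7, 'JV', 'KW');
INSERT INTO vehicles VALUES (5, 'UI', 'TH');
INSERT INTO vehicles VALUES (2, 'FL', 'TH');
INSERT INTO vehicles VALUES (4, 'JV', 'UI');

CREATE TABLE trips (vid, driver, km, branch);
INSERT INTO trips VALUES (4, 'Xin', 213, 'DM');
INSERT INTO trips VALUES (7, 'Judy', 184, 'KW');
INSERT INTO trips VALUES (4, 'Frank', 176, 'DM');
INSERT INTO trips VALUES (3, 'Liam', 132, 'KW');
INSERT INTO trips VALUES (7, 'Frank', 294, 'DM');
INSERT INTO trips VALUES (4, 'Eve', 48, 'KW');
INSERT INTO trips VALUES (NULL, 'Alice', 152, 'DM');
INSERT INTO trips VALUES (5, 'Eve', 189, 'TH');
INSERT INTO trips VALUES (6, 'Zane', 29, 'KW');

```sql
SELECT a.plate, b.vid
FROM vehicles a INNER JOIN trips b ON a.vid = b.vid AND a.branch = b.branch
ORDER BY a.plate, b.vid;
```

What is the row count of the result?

INNER JOIN keeps only pairs where the ON condition holds.
Matching on a.vid = b.vid AND a.branch = b.branch. A NULL in a compared column never satisfies the condition.
Matched pairs: 4.
Total: 4 rows.

4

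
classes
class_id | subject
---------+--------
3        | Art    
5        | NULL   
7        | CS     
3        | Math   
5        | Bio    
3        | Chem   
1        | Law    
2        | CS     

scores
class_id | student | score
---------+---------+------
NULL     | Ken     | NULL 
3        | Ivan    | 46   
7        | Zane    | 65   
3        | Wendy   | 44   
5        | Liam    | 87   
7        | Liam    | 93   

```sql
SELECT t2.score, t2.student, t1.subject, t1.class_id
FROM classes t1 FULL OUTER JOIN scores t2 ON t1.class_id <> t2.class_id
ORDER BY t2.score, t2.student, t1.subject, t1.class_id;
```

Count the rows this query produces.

FULL OUTER JOIN keeps every row from both sides; unmatched rows get NULL for the other side's columns.
Matching on t1.class_id <> t2.class_id. A NULL in a compared column never satisfies the condition.
- class_id=3: 3 matching t2 row(s), so 3 row(s) emitted.
- class_id=5: 4 matching t2 row(s), so 4 row(s) emitted.
- class_id=7: 3 matching t2 row(s), so 3 row(s) emitted.
- class_id=3: 3 matching t2 row(s), so 3 row(s) emitted.
- class_id=5: 4 matching t2 row(s), so 4 row(s) emitted.
- class_id=3: 3 matching t2 row(s), so 3 row(s) emitted.
- class_id=1: 5 matching t2 row(s), so 5 row(s) emitted.
- class_id=2: 5 matching t2 row(s), so 5 row(s) emitted.
- 1 t2 row(s) had no t1 match → kept, t1 columns NULL.
Total: 30 matched + 1 padded = 31 rows.

31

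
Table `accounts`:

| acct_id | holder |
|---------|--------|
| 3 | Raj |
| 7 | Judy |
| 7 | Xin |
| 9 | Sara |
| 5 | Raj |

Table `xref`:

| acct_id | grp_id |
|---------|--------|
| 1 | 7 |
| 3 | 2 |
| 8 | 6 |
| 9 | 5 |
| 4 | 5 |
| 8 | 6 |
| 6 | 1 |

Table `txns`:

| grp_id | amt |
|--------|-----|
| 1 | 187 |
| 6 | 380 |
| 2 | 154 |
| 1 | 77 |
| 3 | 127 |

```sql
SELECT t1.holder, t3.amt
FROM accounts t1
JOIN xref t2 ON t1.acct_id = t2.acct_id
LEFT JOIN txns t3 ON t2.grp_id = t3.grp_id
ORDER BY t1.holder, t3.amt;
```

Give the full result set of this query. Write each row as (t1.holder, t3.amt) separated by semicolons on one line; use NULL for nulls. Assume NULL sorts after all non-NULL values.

Joins associate left-to-right: accounts INNER JOIN xref on acct_id gives 2 intermediate row(s).
Then LEFT JOIN `txns t3` on grp_id: each of those 2 rows is kept; rows whose t2.grp_id has no match in t3 get NULL for t3's columns.

(Raj, 154); (Sara, NULL)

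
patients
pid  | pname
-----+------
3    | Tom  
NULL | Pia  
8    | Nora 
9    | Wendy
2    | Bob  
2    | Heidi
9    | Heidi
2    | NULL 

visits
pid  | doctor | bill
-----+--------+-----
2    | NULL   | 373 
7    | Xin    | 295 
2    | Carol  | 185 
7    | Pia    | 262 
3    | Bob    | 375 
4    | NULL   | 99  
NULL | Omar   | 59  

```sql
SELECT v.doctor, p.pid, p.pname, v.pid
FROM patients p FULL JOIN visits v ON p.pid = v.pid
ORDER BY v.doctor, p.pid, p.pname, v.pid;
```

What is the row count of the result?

FULL OUTER JOIN keeps every row from both sides; unmatched rows get NULL for the other side's columns.
Matching on p.pid = v.pid. A NULL in a compared column never satisfies the condition.
- p (pid=3) pairs with 1 row(s) of v.
- p (pid=NULL) has no partner → padded with NULL.
- p (pid=8) has no partner → padded with NULL.
- p (pid=9) has no partner → padded with NULL.
- p (pid=2) pairs with 2 row(s) of v.
- p (pid=2) pairs with 2 row(s) of v.
- p (pid=9) has no partner → padded with NULL.
- p (pid=2) pairs with 2 row(s) of v.
- 4 row(s) from v found no p partner → padded with NULL.
Total: 7 matched + 8 padded = 15 rows.

15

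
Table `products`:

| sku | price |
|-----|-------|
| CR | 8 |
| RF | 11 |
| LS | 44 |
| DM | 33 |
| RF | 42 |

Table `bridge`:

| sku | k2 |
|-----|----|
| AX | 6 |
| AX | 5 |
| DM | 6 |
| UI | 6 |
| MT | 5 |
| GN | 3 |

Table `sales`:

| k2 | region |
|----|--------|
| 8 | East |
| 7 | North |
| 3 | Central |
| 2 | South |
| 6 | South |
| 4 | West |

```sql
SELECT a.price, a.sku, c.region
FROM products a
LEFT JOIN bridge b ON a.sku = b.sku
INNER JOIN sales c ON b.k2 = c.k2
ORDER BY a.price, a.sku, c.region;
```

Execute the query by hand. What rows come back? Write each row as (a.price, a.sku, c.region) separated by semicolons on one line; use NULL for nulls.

(33, DM, South)

Evaluate left to right. First `products a LEFT JOIN bridge b` on sku: 5 row(s).
Then INNER JOIN `sales c` on k2: keep only rows whose b.k2 appears in c.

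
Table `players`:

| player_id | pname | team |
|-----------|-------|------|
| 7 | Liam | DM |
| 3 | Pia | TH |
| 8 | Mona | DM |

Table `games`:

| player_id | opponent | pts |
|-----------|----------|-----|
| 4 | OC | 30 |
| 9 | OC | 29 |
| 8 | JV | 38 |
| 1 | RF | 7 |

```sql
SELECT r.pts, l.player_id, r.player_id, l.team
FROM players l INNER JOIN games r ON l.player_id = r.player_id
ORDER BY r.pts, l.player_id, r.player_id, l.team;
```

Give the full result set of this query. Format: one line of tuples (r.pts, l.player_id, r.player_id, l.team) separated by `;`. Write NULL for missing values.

(38, 8, 8, DM)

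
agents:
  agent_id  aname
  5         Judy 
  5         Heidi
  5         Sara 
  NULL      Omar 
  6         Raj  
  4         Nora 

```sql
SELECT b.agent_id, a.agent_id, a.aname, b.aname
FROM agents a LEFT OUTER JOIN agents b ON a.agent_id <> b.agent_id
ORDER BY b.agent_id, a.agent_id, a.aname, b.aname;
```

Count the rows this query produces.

15

LEFT JOIN keeps every row from `agents a`; unmatched rows get NULL for `agents b`'s columns.
Matching on a.agent_id <> b.agent_id. A NULL in a compared column never satisfies the condition.
- a[0] agent_id=5 → 2 match(es) in b → 2 row(s).
- a[1] agent_id=5 → 2 match(es) in b → 2 row(s).
- a[2] agent_id=5 → 2 match(es) in b → 2 row(s).
- a[3] agent_id=NULL → no match; kept with NULLs on the b side.
- a[4] agent_id=6 → 4 match(es) in b → 4 row(s).
- a[5] agent_id=4 → 4 match(es) in b → 4 row(s).
Total: 14 matched + 1 padded = 15 rows.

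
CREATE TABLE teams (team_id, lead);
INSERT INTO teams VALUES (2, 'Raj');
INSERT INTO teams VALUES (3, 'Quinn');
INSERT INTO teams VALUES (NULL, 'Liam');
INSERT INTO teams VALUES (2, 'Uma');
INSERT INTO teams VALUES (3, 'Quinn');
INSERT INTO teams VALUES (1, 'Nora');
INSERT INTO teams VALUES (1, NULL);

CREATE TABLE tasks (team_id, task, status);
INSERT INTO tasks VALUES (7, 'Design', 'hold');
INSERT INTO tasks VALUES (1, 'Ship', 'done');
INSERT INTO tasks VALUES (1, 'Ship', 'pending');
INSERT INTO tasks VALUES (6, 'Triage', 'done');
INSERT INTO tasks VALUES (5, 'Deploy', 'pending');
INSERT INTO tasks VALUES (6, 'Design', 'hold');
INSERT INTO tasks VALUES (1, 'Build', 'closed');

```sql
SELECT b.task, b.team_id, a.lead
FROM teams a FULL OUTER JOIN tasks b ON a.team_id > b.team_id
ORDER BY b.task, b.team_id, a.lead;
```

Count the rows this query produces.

FULL OUTER JOIN keeps every row from both sides; unmatched rows get NULL for the other side's columns.
Matching on a.team_id > b.team_id. A NULL in a compared column never satisfies the condition.
Matched pairs: 12; unmatched a rows kept: 3; unmatched b rows kept: 4.
Total: 12 matched + 7 padded = 19 rows.

19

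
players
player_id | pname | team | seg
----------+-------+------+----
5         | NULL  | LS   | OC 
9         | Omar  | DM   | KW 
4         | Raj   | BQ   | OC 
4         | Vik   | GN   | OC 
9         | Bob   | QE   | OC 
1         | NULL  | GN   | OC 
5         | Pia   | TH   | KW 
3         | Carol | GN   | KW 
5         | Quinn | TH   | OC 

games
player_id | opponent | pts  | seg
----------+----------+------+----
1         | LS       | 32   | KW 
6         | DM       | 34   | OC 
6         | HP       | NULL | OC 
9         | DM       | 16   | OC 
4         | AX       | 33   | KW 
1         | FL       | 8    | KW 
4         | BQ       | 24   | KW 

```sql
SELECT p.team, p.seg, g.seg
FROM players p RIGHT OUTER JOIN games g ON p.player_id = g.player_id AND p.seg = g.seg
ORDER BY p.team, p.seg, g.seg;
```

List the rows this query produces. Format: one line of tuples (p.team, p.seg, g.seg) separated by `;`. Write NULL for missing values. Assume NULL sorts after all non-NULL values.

(QE, OC, OC); (NULL, NULL, KW); (NULL, NULL, KW); (NULL, NULL, KW); (NULL, NULL, KW); (NULL, NULL, OC); (NULL, NULL, OC)

RIGHT JOIN keeps every row from `games`; unmatched rows get NULL for `players`'s columns.
Matching on p.player_id = g.player_id AND p.seg = g.seg.
- p[0] player_id=5, seg=OC → no match.
- p[1] player_id=9, seg=KW → no match.
- p[2] player_id=4, seg=OC → no match.
- p[3] player_id=4, seg=OC → no match.
- p[4] player_id=9, seg=OC → 1 match(es) in g → 1 row(s).
- p[5] player_id=1, seg=OC → no match.
- p[6] player_id=5, seg=KW → no match.
- p[7] player_id=3, seg=KW → no match.
- p[8] player_id=5, seg=OC → no match.
- 6 row(s) from g found no p partner → padded with NULL.
After projecting and ordering:
p.team | p.seg | g.seg
QE | OC | OC
NULL | NULL | KW
NULL | NULL | KW
NULL | NULL | KW
NULL | NULL | KW
NULL | NULL | OC
NULL | NULL | OC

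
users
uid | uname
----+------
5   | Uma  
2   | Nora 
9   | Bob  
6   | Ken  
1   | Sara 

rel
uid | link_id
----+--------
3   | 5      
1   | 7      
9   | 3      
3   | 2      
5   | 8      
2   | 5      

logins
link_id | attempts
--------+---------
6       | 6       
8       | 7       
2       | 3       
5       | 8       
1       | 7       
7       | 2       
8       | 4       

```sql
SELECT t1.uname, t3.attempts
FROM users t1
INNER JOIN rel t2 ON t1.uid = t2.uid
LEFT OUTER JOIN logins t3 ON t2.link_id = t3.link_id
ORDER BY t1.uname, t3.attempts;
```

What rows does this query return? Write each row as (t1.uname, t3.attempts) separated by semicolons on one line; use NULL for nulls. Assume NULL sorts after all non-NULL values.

(Bob, NULL); (Nora, 8); (Sara, 2); (Uma, 4); (Uma, 7)

Joins associate left-to-right: users INNER JOIN rel on uid gives 4 intermediate row(s).
Then LEFT JOIN `logins t3` on link_id: each of those 4 rows is kept; rows whose t2.link_id has no match in t3 get NULL for t3's columns.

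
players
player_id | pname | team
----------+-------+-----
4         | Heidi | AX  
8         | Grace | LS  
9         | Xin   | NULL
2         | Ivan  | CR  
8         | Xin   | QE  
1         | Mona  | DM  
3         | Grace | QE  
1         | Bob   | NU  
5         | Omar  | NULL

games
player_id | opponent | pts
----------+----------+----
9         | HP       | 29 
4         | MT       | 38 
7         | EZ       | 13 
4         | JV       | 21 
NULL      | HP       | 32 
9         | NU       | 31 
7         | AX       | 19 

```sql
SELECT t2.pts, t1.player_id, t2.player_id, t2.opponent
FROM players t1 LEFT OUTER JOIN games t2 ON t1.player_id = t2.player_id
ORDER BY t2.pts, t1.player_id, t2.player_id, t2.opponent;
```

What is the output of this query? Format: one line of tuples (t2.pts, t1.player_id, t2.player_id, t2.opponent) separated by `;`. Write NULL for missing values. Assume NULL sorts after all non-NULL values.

LEFT JOIN keeps every row from `players`; unmatched rows get NULL for `games`'s columns.
Matching on t1.player_id = t2.player_id. A NULL in a compared column never satisfies the condition.
Matched pairs: 4; unmatched t1 rows kept: 7.

(21, 4, 4, JV); (29, 9, 9, HP); (31, 9, 9, NU); (38, 4, 4, MT); (NULL, 1, NULL, NULL); (NULL, 1, NULL, NULL); (NULL, 2, NULL, NULL); (NULL, 3, NULL, NULL); (NULL, 5, NULL, NULL); (NULL, 8, NULL, NULL); (NULL, 8, NULL, NULL)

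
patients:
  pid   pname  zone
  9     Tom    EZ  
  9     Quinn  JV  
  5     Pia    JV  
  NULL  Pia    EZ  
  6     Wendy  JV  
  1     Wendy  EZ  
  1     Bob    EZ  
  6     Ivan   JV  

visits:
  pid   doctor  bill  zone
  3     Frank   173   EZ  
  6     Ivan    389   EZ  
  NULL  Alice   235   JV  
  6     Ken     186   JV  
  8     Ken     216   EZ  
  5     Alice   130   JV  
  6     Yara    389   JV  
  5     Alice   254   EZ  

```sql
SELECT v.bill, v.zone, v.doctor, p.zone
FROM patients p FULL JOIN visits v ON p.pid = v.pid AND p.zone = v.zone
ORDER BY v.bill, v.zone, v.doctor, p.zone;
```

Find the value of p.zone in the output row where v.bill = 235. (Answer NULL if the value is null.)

NULL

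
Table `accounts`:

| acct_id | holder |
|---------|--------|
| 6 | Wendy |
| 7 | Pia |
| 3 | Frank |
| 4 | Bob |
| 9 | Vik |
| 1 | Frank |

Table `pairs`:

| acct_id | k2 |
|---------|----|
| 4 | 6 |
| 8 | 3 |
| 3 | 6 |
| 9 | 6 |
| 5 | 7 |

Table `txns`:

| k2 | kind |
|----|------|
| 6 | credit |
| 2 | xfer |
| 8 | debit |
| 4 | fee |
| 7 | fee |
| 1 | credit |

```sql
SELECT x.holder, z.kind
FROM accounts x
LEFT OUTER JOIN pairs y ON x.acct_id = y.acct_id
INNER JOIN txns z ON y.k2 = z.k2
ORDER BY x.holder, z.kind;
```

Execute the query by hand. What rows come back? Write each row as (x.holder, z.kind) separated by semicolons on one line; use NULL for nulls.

(Bob, credit); (Frank, credit); (Vik, credit)

Joins associate left-to-right: accounts LEFT JOIN pairs on acct_id gives 6 intermediate row(s).
Then INNER JOIN `txns z` on k2: keep only rows whose y.k2 appears in z.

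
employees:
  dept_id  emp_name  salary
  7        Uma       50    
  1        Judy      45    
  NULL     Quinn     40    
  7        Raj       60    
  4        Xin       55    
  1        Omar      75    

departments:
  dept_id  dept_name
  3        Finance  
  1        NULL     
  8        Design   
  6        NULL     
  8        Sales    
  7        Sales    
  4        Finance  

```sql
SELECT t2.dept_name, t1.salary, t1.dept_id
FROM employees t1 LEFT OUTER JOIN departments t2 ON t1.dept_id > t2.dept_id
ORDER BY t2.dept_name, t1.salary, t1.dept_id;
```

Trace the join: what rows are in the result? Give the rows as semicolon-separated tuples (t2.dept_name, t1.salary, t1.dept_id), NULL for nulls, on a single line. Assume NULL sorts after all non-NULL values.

(Finance, 50, 7); (Finance, 50, 7); (Finance, 55, 4); (Finance, 60, 7); (Finance, 60, 7); (NULL, 40, NULL); (NULL, 45, 1); (NULL, 50, 7); (NULL, 50, 7); (NULL, 55, 4); (NULL, 60, 7); (NULL, 60, 7); (NULL, 75, 1)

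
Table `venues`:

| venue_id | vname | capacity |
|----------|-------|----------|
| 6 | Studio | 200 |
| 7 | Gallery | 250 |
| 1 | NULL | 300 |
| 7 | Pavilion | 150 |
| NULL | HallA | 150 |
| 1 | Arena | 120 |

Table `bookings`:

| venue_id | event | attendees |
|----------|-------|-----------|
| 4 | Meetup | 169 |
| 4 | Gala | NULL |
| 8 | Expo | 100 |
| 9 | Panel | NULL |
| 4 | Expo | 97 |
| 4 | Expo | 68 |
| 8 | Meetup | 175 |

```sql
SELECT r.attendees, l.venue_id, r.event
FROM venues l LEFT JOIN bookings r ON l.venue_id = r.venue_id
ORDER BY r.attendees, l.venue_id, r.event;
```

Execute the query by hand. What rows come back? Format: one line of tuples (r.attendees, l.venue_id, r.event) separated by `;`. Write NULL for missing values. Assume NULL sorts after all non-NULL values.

(NULL, 1, NULL); (NULL, 1, NULL); (NULL, 6, NULL); (NULL, 7, NULL); (NULL, 7, NULL); (NULL, NULL, NULL)

LEFT JOIN keeps every row from `venues`; unmatched rows get NULL for `bookings`'s columns.
Matching on l.venue_id = r.venue_id. A NULL in a compared column never satisfies the condition.
Matched pairs: 0; unmatched l rows kept: 6.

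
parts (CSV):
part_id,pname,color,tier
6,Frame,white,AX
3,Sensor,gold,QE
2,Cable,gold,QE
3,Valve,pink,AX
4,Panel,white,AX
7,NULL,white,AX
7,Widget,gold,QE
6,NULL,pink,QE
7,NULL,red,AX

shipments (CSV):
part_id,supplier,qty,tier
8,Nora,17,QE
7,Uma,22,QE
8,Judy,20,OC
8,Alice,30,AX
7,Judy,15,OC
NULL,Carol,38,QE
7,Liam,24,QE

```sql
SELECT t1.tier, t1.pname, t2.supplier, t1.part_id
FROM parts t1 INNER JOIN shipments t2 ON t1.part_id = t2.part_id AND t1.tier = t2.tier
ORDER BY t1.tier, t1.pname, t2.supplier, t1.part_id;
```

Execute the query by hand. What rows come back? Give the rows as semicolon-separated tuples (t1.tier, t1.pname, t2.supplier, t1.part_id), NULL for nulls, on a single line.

INNER JOIN keeps only pairs where the ON condition holds.
Matching on t1.part_id = t2.part_id AND t1.tier = t2.tier. A NULL in a compared column never satisfies the condition.
- t1 (part_id=6, tier=AX) has no partner → excluded.
- t1 (part_id=3, tier=QE) has no partner → excluded.
- t1 (part_id=2, tier=QE) has no partner → excluded.
- t1 (part_id=3, tier=AX) has no partner → excluded.
- t1 (part_id=4, tier=AX) has no partner → excluded.
- t1 (part_id=7, tier=AX) has no partner → excluded.
- t1 (part_id=7, tier=QE) pairs with 2 row(s) of t2.
- t1 (part_id=6, tier=QE) has no partner → excluded.
- t1 (part_id=7, tier=AX) has no partner → excluded.
After projecting and ordering:
t1.tier | t1.pname | t2.supplier | t1.part_id
QE | Widget | Liam | 7
QE | Widget | Uma | 7

(QE, Widget, Liam, 7); (QE, Widget, Uma, 7)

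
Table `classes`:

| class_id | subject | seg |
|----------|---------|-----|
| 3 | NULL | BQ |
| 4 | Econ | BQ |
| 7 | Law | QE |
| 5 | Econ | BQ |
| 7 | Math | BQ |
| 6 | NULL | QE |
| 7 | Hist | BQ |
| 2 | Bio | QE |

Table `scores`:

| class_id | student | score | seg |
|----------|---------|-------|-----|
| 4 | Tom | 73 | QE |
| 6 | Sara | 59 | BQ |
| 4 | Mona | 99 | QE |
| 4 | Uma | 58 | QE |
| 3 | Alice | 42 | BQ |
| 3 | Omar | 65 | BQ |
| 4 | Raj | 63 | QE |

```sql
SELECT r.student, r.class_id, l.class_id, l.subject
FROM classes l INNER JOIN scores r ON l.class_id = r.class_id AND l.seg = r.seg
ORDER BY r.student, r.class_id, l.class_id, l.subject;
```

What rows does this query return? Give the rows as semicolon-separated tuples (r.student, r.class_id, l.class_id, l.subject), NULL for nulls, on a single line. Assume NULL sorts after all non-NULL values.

INNER JOIN keeps only pairs where the ON condition holds.
Matching on l.class_id = r.class_id AND l.seg = r.seg.
- l row (class_id=3, seg=BQ): matches 2 r row(s) → 2 output row(s).
- l row (class_id=4, seg=BQ): no match → dropped.
- l row (class_id=7, seg=QE): no match → dropped.
- l row (class_id=5, seg=BQ): no match → dropped.
- l row (class_id=7, seg=BQ): no match → dropped.
- l row (class_id=6, seg=QE): no match → dropped.
- l row (class_id=7, seg=BQ): no match → dropped.
- l row (class_id=2, seg=QE): no match → dropped.
After projecting and ordering:
r.student | r.class_id | l.class_id | l.subject
Alice | 3 | 3 | NULL
Omar | 3 | 3 | NULL

(Alice, 3, 3, NULL); (Omar, 3, 3, NULL)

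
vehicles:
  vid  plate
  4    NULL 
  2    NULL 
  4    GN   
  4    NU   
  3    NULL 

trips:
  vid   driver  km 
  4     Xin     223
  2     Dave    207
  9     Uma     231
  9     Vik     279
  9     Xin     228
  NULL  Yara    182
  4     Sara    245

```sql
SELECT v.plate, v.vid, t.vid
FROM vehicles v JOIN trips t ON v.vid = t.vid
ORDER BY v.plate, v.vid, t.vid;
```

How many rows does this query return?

7

INNER JOIN keeps only pairs where the ON condition holds.
Matching on v.vid = t.vid. A NULL in a compared column never satisfies the condition.
- v row (vid=4): matches 2 t row(s) → 2 output row(s).
- v row (vid=2): matches 1 t row(s) → 1 output row(s).
- v row (vid=4): matches 2 t row(s) → 2 output row(s).
- v row (vid=4): matches 2 t row(s) → 2 output row(s).
- v row (vid=3): no match → dropped.
Total: 7 rows.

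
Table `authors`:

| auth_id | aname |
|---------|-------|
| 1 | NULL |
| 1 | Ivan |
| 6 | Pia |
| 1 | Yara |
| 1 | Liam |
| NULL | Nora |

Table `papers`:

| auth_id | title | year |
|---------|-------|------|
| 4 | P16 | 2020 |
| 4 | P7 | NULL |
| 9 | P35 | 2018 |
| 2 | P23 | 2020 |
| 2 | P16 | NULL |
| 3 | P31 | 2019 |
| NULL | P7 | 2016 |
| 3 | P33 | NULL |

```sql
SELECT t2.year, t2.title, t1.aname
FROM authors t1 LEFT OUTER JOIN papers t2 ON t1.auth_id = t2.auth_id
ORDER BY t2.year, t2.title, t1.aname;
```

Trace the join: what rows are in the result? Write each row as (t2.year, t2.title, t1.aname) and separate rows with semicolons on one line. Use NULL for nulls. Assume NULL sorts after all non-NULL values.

(NULL, NULL, Ivan); (NULL, NULL, Liam); (NULL, NULL, Nora); (NULL, NULL, Pia); (NULL, NULL, Yara); (NULL, NULL, NULL)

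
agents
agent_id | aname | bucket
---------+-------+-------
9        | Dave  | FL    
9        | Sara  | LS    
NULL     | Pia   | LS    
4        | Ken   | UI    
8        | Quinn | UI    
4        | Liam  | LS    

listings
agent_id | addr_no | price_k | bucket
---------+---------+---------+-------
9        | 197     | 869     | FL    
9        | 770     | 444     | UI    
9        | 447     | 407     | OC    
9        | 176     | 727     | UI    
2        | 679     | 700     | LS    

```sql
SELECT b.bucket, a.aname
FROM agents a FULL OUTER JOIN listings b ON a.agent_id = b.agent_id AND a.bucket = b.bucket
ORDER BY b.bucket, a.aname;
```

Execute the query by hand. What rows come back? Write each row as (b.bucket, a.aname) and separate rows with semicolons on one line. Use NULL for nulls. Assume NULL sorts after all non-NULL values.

(FL, Dave); (LS, NULL); (OC, NULL); (UI, NULL); (UI, NULL); (NULL, Ken); (NULL, Liam); (NULL, Pia); (NULL, Quinn); (NULL, Sara)

FULL OUTER JOIN keeps every row from both sides; unmatched rows get NULL for the other side's columns.
Matching on a.agent_id = b.agent_id AND a.bucket = b.bucket. A NULL in a compared column never satisfies the condition.
- a[0] agent_id=9, bucket=FL → 1 match(es) in b → 1 row(s).
- a[1] agent_id=9, bucket=LS → no match; kept with NULLs on the b side.
- a[2] agent_id=NULL, bucket=LS → no match; kept with NULLs on the b side.
- a[3] agent_id=4, bucket=UI → no match; kept with NULLs on the b side.
- a[4] agent_id=8, bucket=UI → no match; kept with NULLs on the b side.
- a[5] agent_id=4, bucket=LS → no match; kept with NULLs on the b side.
- 4 row(s) from b found no a partner → padded with NULL.
After projecting and ordering:
b.bucket | a.aname
FL | Dave
LS | NULL
OC | NULL
UI | NULL
UI | NULL
NULL | Ken
NULL | Liam
NULL | Pia
NULL | Quinn
NULL | Sara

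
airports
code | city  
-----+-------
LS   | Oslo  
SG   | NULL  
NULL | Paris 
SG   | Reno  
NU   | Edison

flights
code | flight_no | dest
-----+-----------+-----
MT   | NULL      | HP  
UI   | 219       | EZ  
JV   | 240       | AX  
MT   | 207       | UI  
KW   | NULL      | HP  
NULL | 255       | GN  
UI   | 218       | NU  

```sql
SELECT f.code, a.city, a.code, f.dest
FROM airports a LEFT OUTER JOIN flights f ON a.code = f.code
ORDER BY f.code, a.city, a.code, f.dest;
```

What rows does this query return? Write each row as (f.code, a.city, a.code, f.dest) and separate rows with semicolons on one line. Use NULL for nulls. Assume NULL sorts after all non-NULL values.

LEFT JOIN keeps every row from `airports`; unmatched rows get NULL for `flights`'s columns.
Matching on a.code = f.code. A NULL in a compared column never satisfies the condition.
- a[0] code=LS → no match; kept with NULLs on the f side.
- a[1] code=SG → no match; kept with NULLs on the f side.
- a[2] code=NULL → no match; kept with NULLs on the f side.
- a[3] code=SG → no match; kept with NULLs on the f side.
- a[4] code=NU → no match; kept with NULLs on the f side.
After projecting and ordering:
f.code | a.city | a.code | f.dest
NULL | Edison | NU | NULL
NULL | Oslo | LS | NULL
NULL | Paris | NULL | NULL
NULL | Reno | SG | NULL
NULL | NULL | SG | NULL

(NULL, Edison, NU, NULL); (NULL, Oslo, LS, NULL); (NULL, Paris, NULL, NULL); (NULL, Reno, SG, NULL); (NULL, NULL, SG, NULL)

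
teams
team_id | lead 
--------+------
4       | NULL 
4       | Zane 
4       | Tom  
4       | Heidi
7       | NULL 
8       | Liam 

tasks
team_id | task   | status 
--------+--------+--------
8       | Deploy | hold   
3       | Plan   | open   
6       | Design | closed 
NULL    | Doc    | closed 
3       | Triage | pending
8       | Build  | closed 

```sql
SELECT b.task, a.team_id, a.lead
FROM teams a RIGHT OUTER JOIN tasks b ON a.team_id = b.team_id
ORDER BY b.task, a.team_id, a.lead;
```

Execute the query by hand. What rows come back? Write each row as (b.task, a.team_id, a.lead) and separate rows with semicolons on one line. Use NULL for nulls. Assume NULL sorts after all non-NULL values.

(Build, 8, Liam); (Deploy, 8, Liam); (Design, NULL, NULL); (Doc, NULL, NULL); (Plan, NULL, NULL); (Triage, NULL, NULL)

RIGHT JOIN keeps every row from `tasks`; unmatched rows get NULL for `teams`'s columns.
Matching on a.team_id = b.team_id. A NULL in a compared column never satisfies the condition.
- team_id=4: no matching b row.
- team_id=4: no matching b row.
- team_id=4: no matching b row.
- team_id=4: no matching b row.
- team_id=7: no matching b row.
- team_id=8: 2 matching b row(s), so 2 row(s) emitted.
- 4 b row(s) had no a match → kept, a columns NULL.
After projecting and ordering:
b.task | a.team_id | a.lead
Build | 8 | Liam
Deploy | 8 | Liam
Design | NULL | NULL
Doc | NULL | NULL
Plan | NULL | NULL
Triage | NULL | NULL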